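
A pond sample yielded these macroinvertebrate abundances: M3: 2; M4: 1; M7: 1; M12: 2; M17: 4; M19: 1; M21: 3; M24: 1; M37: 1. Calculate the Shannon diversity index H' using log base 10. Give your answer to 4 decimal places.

Total N = 2+1+1+2+4+1+3+1+1 = 16, so the proportions are 0.125, 0.0625, 0.0625, 0.125, 0.25, 0.0625, 0.1875, 0.0625, 0.0625 (working shown to 6 dp, full precision carried).
Each pᵢ log₁₀ pᵢ term: 0.125×(-0.903090)=-0.112886, 0.0625×(-1.204120)=-0.075257, 0.0625×(-1.204120)=-0.075257, 0.125×(-0.903090)=-0.112886, 0.25×(-0.602060)=-0.150515, 0.0625×(-1.204120)=-0.075257, 0.1875×(-0.726999)=-0.136312, 0.0625×(-1.204120)=-0.075257, 0.0625×(-1.204120)=-0.075257.
Sum = -0.888887, so H' = 0.8889.

0.8889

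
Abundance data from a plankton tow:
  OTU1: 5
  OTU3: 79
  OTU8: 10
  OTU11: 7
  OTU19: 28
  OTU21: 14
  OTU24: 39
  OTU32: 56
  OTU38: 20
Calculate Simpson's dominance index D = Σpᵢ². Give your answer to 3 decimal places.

0.187

Total N = 5+79+10+7+28+14+39+56+20 = 258, so the proportions are 0.01938, 0.3062, 0.03876, 0.02713, 0.10853, 0.05426, 0.15116, 0.21705, 0.07752 (working shown to 5 dp, full precision carried).
D = 0.01938² + 0.3062² + 0.03876² + 0.02713² + 0.10853² + 0.05426² + 0.15116² + 0.21705² + 0.07752² = 0.00038 + 0.09376 + 0.00150 + 0.00074 + 0.01178 + 0.00294 + 0.02285 + 0.04711 + 0.00601 = 0.18707.
To 3 decimal places, D = 0.187.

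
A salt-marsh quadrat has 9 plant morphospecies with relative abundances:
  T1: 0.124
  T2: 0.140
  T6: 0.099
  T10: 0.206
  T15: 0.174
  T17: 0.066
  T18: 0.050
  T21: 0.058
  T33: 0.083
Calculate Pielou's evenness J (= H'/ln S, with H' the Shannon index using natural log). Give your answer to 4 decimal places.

0.9529

H' = −Σ pᵢ ln pᵢ = −((-0.258847) + (-0.275256) + (-0.228951) + (-0.325455) + (-0.304274) + (-0.179395) + (-0.149787) + (-0.165144) + (-0.206580)) = 2.093688 (working shown to 6 dp, full precision carried).
With S = 9 species, ln S = 2.197225, so J = 2.093688/2.197225 = 0.952878, i.e. 0.9529 to 4 decimal places.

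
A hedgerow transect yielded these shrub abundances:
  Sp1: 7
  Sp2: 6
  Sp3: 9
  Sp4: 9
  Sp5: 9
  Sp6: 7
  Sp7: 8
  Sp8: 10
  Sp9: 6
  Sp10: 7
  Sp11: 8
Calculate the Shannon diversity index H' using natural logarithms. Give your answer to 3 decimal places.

2.385

Total N = 7+6+9+9+9+7+8+10+6+7+8 = 86, so the proportions are 0.0814, 0.06977, 0.10465, 0.10465, 0.10465, 0.0814, 0.09302, 0.11628, 0.06977, 0.0814, 0.09302 (working shown to 5 dp, full precision carried).
Each pᵢ ln pᵢ term: 0.0814×(-2.50844)=-0.20418, 0.06977×(-2.66259)=-0.18576, 0.10465×(-2.25712)=-0.23621, 0.10465×(-2.25712)=-0.23621, 0.10465×(-2.25712)=-0.23621, 0.0814×(-2.50844)=-0.20418, 0.09302×(-2.37491)=-0.22092, 0.11628×(-2.15176)=-0.25020, 0.06977×(-2.66259)=-0.18576, 0.0814×(-2.50844)=-0.20418, 0.09302×(-2.37491)=-0.22092.
Sum = -2.38473, so H' = 2.385.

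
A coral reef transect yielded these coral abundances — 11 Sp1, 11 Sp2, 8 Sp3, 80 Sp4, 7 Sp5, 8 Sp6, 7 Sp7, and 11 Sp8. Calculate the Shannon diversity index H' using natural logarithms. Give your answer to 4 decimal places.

Total N = 11+11+8+80+7+8+7+11 = 143, so the proportions are 0.076923, 0.076923, 0.055944, 0.559441, 0.048951, 0.055944, 0.048951, 0.076923 (working shown to 6 dp, full precision carried).
Each pᵢ ln pᵢ term: 0.076923×(-2.564949)=-0.197304, 0.076923×(-2.564949)=-0.197304, 0.055944×(-2.883403)=-0.161309, 0.559441×(-0.580818)=-0.324933, 0.048951×(-3.016934)=-0.147682, 0.055944×(-2.883403)=-0.161309, 0.048951×(-3.016934)=-0.147682, 0.076923×(-2.564949)=-0.197304.
Sum = -1.534827, so H' = 1.5348.

1.5348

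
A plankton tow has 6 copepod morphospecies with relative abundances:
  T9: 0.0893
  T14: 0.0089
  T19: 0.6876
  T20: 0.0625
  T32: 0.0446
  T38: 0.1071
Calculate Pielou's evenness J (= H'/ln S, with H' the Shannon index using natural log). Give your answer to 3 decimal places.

0.595

H' = −Σ pᵢ ln pᵢ = −((-0.21573) + (-0.04202) + (-0.25754) + (-0.17329) + (-0.13871) + (-0.23926)) = 1.06654 (working shown to 5 dp, full precision carried).
With S = 6 species, ln S = 1.79176, so J = 1.06654/1.79176 = 0.59525, i.e. 0.595 to 3 decimal places.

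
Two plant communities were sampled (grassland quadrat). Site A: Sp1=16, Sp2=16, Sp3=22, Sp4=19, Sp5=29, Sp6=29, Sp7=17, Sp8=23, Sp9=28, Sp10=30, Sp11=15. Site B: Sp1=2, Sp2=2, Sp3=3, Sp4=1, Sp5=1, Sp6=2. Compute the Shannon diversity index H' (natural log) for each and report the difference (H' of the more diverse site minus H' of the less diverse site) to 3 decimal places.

Site A: N=244, proportions 0.06557, 0.06557, 0.09016, 0.07787, 0.11885, 0.11885, 0.06967, 0.09426, 0.11475, 0.12295, 0.06148, giving H' = 2.36515 (working shown to 5 dp, full precision carried).
Site B: N=11, proportions 0.18182, 0.18182, 0.27273, 0.09091, 0.09091, 0.18182, giving H' = 1.72019.
Difference = |2.36515 − 1.72019| = 0.64496, i.e. 0.645 to 3 decimal places.

0.645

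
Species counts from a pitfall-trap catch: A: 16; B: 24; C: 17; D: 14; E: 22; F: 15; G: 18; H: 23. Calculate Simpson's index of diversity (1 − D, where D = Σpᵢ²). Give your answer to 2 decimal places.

0.87

Total N = 16+24+17+14+22+15+18+23 = 149, so the proportions are 0.1074, 0.1611, 0.1141, 0.094, 0.1477, 0.1007, 0.1208, 0.1544 (working shown to 4 dp, full precision carried).
D = 0.1074² + 0.1611² + 0.1141² + 0.094² + 0.1477² + 0.1007² + 0.1208² + 0.1544² = 0.0115 + 0.0259 + 0.0130 + 0.0088 + 0.0218 + 0.0101 + 0.0146 + 0.0238 = 0.1297.
So 1 − D = 0.8703, i.e. 0.87 to 2 decimal places.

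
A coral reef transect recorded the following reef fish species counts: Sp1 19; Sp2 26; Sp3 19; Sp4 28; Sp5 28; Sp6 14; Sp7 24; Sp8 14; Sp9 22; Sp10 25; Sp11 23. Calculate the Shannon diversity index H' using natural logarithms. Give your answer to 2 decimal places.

Total N = 19+26+19+28+28+14+24+14+22+25+23 = 242, so the proportions are 0.0785, 0.1074, 0.0785, 0.1157, 0.1157, 0.0579, 0.0992, 0.0579, 0.0909, 0.1033, 0.095 (working shown to 4 dp, full precision carried).
Each pᵢ ln pᵢ term: 0.0785×(-2.5445)=-0.1998, 0.1074×(-2.2308)=-0.2397, 0.0785×(-2.5445)=-0.1998, 0.1157×(-2.1567)=-0.2495, 0.1157×(-2.1567)=-0.2495, 0.0579×(-2.8499)=-0.1649, 0.0992×(-2.3109)=-0.2292, 0.0579×(-2.8499)=-0.1649, 0.0909×(-2.3979)=-0.2180, 0.1033×(-2.2701)=-0.2345, 0.095×(-2.3534)=-0.2237.
Sum = -2.3734, so H' = 2.37.

2.37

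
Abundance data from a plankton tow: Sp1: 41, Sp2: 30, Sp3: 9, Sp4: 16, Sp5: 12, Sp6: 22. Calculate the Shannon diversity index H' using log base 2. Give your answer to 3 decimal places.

2.403

Total N = 41+30+9+16+12+22 = 130, so the proportions are 0.31538, 0.23077, 0.06923, 0.12308, 0.09231, 0.16923 (working shown to 5 dp, full precision carried).
Each pᵢ log₂ pᵢ term: 0.31538×(-1.66482)=-0.52506, 0.23077×(-2.11548)=-0.48819, 0.06923×(-3.85244)=-0.26671, 0.12308×(-3.02237)=-0.37198, 0.09231×(-3.43741)=-0.31730, 0.16923×(-2.56294)=-0.43373.
Sum = -2.40296, so H' = 2.403.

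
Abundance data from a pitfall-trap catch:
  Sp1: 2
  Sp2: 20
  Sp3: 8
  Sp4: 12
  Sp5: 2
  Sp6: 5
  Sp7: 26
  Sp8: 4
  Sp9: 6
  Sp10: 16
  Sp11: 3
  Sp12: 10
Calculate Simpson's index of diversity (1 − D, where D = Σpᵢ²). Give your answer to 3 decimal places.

0.867

Total N = 2+20+8+12+2+5+26+4+6+16+3+10 = 114, so the proportions are 0.01754, 0.17544, 0.07018, 0.10526, 0.01754, 0.04386, 0.22807, 0.03509, 0.05263, 0.14035, 0.02632, 0.08772 (working shown to 5 dp, full precision carried).
D = 0.01754² + 0.17544² + 0.07018² + 0.10526² + 0.01754² + 0.04386² + 0.22807² + 0.03509² + 0.05263² + 0.14035² + 0.02632² + 0.08772² = 0.00031 + 0.03078 + 0.00492 + 0.01108 + 0.00031 + 0.00192 + 0.05202 + 0.00123 + 0.00277 + 0.01970 + 0.00069 + 0.00769 = 0.13343.
So 1 − D = 0.86657, i.e. 0.867 to 3 decimal places.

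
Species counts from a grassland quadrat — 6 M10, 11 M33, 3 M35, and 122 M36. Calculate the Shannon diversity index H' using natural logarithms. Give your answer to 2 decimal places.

0.54

Total N = 6+11+3+122 = 142, so the proportions are 0.0423, 0.0775, 0.0211, 0.8592 (working shown to 4 dp, full precision carried).
Each pᵢ ln pᵢ term: 0.0423×(-3.1641)=-0.1337, 0.0775×(-2.5579)=-0.1981, 0.0211×(-3.8572)=-0.0815, 0.8592×(-0.1518)=-0.1304.
Sum = -0.5438, so H' = 0.54.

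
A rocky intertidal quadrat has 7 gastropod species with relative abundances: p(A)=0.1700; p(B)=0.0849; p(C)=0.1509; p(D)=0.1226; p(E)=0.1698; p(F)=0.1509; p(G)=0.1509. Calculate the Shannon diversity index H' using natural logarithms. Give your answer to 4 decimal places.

1.9251

Each pᵢ ln pᵢ term (working shown to 6 dp, full precision carried): 0.17×(-1.771957)=-0.301233, 0.0849×(-2.466281)=-0.209387, 0.1509×(-1.891138)=-0.285373, 0.1226×(-2.098828)=-0.257316, 0.1698×(-1.773134)=-0.301078, 0.1509×(-1.891138)=-0.285373, 0.1509×(-1.891138)=-0.285373.
Sum = -1.925133, so H' = 1.9251.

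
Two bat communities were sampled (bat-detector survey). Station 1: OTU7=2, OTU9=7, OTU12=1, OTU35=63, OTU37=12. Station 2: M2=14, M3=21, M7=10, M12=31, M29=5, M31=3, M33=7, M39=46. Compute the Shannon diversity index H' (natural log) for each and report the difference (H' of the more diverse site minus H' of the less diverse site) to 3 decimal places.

Station 1: N=85, proportions 0.02353, 0.08235, 0.01176, 0.74118, 0.14118, giving H' = 0.84449 (working shown to 5 dp, full precision carried).
Station 2: N=137, proportions 0.10219, 0.15328, 0.07299, 0.22628, 0.0365, 0.0219, 0.05109, 0.33577, giving H' = 1.77076.
Difference = |0.84449 − 1.77076| = 0.92627, i.e. 0.926 to 3 decimal places.

0.926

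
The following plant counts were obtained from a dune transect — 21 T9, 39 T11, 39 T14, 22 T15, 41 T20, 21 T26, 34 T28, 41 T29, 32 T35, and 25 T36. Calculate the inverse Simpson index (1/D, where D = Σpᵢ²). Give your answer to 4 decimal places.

9.3830

Total N = 21+39+39+22+41+21+34+41+32+25 = 315, so the proportions are 0.06666667, 0.12380952, 0.12380952, 0.06984127, 0.13015873, 0.06666667, 0.10793651, 0.13015873, 0.1015873, 0.07936508 (working shown to 8 dp, full precision carried).
D = 0.06666667² + 0.12380952² + 0.12380952² + 0.06984127² + 0.13015873² + 0.06666667² + 0.10793651² + 0.13015873² + 0.1015873² + 0.07936508² = 0.00444444 + 0.01532880 + 0.01532880 + 0.00487780 + 0.01694130 + 0.00444444 + 0.01165029 + 0.01694130 + 0.01031998 + 0.00629882 = 0.10657596.
So 1/D = 9.382979, i.e. 9.3830 to 4 decimal places.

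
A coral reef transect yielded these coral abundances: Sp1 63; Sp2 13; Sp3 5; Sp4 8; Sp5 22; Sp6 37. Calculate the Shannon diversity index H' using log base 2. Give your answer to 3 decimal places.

Total N = 63+13+5+8+22+37 = 148, so the proportions are 0.42568, 0.08784, 0.03378, 0.05405, 0.14865, 0.25 (working shown to 5 dp, full precision carried).
Each pᵢ log₂ pᵢ term: 0.42568×(-1.23217)=-0.52451, 0.08784×(-3.50901)=-0.30822, 0.03378×(-4.88753)=-0.16512, 0.05405×(-4.20945)=-0.22754, 0.14865×(-2.75002)=-0.40879, 0.25×(-2.00000)=-0.50000.
Sum = -2.13417, so H' = 2.134.

2.134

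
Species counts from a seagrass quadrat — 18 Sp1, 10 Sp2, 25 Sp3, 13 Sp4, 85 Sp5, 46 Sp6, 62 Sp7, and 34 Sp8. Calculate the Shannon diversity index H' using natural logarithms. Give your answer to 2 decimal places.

1.86

Total N = 18+10+25+13+85+46+62+34 = 293, so the proportions are 0.0614, 0.0341, 0.0853, 0.0444, 0.2901, 0.157, 0.2116, 0.116 (working shown to 4 dp, full precision carried).
Each pᵢ ln pᵢ term: 0.0614×(-2.7898)=-0.1714, 0.0341×(-3.3776)=-0.1153, 0.0853×(-2.4613)=-0.2100, 0.0444×(-3.1152)=-0.1382, 0.2901×(-1.2375)=-0.3590, 0.157×(-1.8515)=-0.2907, 0.2116×(-1.5530)=-0.3286, 0.116×(-2.1538)=-0.2499.
Sum = -1.8631, so H' = 1.86.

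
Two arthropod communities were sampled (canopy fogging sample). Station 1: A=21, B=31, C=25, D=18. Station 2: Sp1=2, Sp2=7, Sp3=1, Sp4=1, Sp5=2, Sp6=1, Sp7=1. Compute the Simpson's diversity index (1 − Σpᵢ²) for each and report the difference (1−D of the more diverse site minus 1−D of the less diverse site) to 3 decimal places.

Station 1: N=95, proportions 0.22105, 0.32632, 0.26316, 0.18947, giving 1−D = 0.73950 (working shown to 5 dp, full precision carried).
Station 2: N=15, proportions 0.13333, 0.46667, 0.06667, 0.06667, 0.13333, 0.06667, 0.06667, giving 1−D = 0.72889.
Difference = |0.73950 − 0.72889| = 0.01061, i.e. 0.011 to 3 decimal places.

0.011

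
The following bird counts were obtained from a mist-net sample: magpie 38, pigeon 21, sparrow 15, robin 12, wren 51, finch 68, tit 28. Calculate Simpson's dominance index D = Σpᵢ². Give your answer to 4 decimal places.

0.1890

Total N = 38+21+15+12+51+68+28 = 233, so the proportions are 0.16309, 0.090129, 0.064378, 0.051502, 0.218884, 0.291845, 0.120172 (working shown to 6 dp, full precision carried).
D = 0.16309² + 0.090129² + 0.064378² + 0.051502² + 0.218884² + 0.291845² + 0.120172² = 0.026598 + 0.008123 + 0.004144 + 0.002652 + 0.047910 + 0.085174 + 0.014441 = 0.189044.
To 4 decimal places, D = 0.1890.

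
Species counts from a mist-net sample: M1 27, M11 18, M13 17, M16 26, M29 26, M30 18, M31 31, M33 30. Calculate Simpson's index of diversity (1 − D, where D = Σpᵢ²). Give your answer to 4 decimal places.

Total N = 27+18+17+26+26+18+31+30 = 193, so the proportions are 0.139896, 0.093264, 0.088083, 0.134715, 0.134715, 0.093264, 0.160622, 0.15544 (working shown to 6 dp, full precision carried).
D = 0.139896² + 0.093264² + 0.088083² + 0.134715² + 0.134715² + 0.093264² + 0.160622² + 0.15544² = 0.019571 + 0.008698 + 0.007759 + 0.018148 + 0.018148 + 0.008698 + 0.025799 + 0.024162 = 0.130983.
So 1 − D = 0.869017, i.e. 0.8690 to 4 decimal places.

0.8690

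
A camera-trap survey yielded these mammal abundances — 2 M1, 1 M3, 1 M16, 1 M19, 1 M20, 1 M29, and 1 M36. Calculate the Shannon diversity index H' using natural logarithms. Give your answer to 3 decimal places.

Total N = 2+1+1+1+1+1+1 = 8, so the proportions are 0.25, 0.125, 0.125, 0.125, 0.125, 0.125, 0.125 (working shown to 5 dp, full precision carried).
Each pᵢ ln pᵢ term: 0.25×(-1.38629)=-0.34657, 0.125×(-2.07944)=-0.25993, 0.125×(-2.07944)=-0.25993, 0.125×(-2.07944)=-0.25993, 0.125×(-2.07944)=-0.25993, 0.125×(-2.07944)=-0.25993, 0.125×(-2.07944)=-0.25993.
Sum = -1.90615, so H' = 1.906.

1.906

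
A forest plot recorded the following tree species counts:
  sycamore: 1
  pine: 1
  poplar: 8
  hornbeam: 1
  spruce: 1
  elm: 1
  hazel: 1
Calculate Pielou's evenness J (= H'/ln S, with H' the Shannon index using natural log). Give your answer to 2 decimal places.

Total N = 1+1+8+1+1+1+1 = 14, so the proportions are 0.0714, 0.0714, 0.5714, 0.0714, 0.0714, 0.0714, 0.0714 (working shown to 4 dp, full precision carried).
H' = −Σ pᵢ ln pᵢ = −((-0.1885) + (-0.1885) + (-0.3198) + (-0.1885) + (-0.1885) + (-0.1885) + (-0.1885)) = 1.4508.
With S = 7 species, ln S = 1.9459, so J = 1.4508/1.9459 = 0.7456, i.e. 0.75 to 2 decimal places.

0.75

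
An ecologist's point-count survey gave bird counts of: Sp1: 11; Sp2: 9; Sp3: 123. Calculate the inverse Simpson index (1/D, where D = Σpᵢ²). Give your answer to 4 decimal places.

Total N = 11+9+123 = 143, so the proportions are 0.0769231, 0.0629371, 0.8601399 (working shown to 7 dp, full precision carried).
D = 0.0769231² + 0.0629371² + 0.8601399² = 0.0059172 + 0.0039611 + 0.7398406 = 0.7497188.
So 1/D = 1.333833, i.e. 1.3338 to 4 decimal places.

1.3338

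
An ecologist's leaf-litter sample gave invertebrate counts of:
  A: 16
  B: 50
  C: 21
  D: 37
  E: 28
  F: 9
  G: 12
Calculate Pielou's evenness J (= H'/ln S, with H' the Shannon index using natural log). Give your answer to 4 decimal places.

0.9242

Total N = 16+50+21+37+28+9+12 = 173, so the proportions are 0.092486, 0.289017, 0.121387, 0.213873, 0.16185, 0.052023, 0.069364 (working shown to 6 dp, full precision carried).
H' = −Σ pᵢ ln pᵢ = −((-0.220181) + (-0.358748) + (-0.255978) + (-0.329872) + (-0.294742) + (-0.153784) + (-0.185090)) = 1.798395.
With S = 7 species, ln S = 1.945910, so J = 1.798395/1.945910 = 0.924192, i.e. 0.9242 to 4 decimal places.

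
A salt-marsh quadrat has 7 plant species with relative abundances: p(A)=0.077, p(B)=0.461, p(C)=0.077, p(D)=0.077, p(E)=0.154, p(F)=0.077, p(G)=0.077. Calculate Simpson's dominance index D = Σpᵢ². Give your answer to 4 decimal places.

0.2659

D = 0.077² + 0.461² + 0.077² + 0.077² + 0.154² + 0.077² + 0.077² = 0.005929 + 0.212521 + 0.005929 + 0.005929 + 0.023716 + 0.005929 + 0.005929 = 0.265882 (working shown to 6 dp, full precision carried).
To 4 decimal places, D = 0.2659.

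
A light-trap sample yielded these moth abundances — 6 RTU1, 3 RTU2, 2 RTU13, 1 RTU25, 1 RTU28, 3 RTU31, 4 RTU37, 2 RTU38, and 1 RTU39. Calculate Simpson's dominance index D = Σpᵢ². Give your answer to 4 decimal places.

0.1531

Total N = 6+3+2+1+1+3+4+2+1 = 23, so the proportions are 0.26087, 0.130435, 0.086957, 0.043478, 0.043478, 0.130435, 0.173913, 0.086957, 0.043478 (working shown to 6 dp, full precision carried).
D = 0.26087² + 0.130435² + 0.086957² + 0.043478² + 0.043478² + 0.130435² + 0.173913² + 0.086957² + 0.043478² = 0.068053 + 0.017013 + 0.007561 + 0.001890 + 0.001890 + 0.017013 + 0.030246 + 0.007561 + 0.001890 = 0.153119.
To 4 decimal places, D = 0.1531.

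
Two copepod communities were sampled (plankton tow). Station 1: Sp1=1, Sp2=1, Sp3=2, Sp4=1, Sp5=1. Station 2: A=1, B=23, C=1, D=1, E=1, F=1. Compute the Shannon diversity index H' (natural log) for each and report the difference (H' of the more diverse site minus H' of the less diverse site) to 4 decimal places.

0.8041

Station 1: N=6, proportions 0.166667, 0.166667, 0.333333, 0.166667, 0.166667, giving H' = 1.560710 (working shown to 6 dp, full precision carried).
Station 2: N=28, proportions 0.035714, 0.821429, 0.035714, 0.035714, 0.035714, 0.035714, giving H' = 0.756620.
Difference = |1.560710 − 0.756620| = 0.804090, i.e. 0.8041 to 4 decimal places.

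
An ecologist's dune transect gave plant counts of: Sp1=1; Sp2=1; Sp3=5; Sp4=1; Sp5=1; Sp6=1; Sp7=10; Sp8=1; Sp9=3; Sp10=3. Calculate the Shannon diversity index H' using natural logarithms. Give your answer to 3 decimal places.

1.901

Total N = 1+1+5+1+1+1+10+1+3+3 = 27, so the proportions are 0.03704, 0.03704, 0.18519, 0.03704, 0.03704, 0.03704, 0.37037, 0.03704, 0.11111, 0.11111 (working shown to 5 dp, full precision carried).
Each pᵢ ln pᵢ term: 0.03704×(-3.29584)=-0.12207, 0.03704×(-3.29584)=-0.12207, 0.18519×(-1.68640)=-0.31230, 0.03704×(-3.29584)=-0.12207, 0.03704×(-3.29584)=-0.12207, 0.03704×(-3.29584)=-0.12207, 0.37037×(-0.99325)=-0.36787, 0.03704×(-3.29584)=-0.12207, 0.11111×(-2.19722)=-0.24414, 0.11111×(-2.19722)=-0.24414.
Sum = -1.90085, so H' = 1.901.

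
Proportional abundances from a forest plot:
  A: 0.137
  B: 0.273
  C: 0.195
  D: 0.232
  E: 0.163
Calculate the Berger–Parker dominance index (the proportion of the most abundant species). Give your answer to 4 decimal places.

0.2730

The largest proportion is 0.273, i.e. d = 0.2730 to 4 decimal places.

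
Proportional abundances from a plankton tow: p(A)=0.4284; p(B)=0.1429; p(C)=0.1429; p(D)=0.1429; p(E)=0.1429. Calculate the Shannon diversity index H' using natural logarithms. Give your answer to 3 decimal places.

Each pᵢ ln pᵢ term (working shown to 5 dp, full precision carried): 0.4284×(-0.84770)=-0.36315, 0.1429×(-1.94561)=-0.27803, 0.1429×(-1.94561)=-0.27803, 0.1429×(-1.94561)=-0.27803, 0.1429×(-1.94561)=-0.27803.
Sum = -1.47526, so H' = 1.475.

1.475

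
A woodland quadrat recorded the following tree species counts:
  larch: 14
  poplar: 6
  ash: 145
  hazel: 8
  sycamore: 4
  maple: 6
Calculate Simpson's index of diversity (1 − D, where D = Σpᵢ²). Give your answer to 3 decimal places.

0.362

Total N = 14+6+145+8+4+6 = 183, so the proportions are 0.0765, 0.03279, 0.79235, 0.04372, 0.02186, 0.03279 (working shown to 5 dp, full precision carried).
D = 0.0765² + 0.03279² + 0.79235² + 0.04372² + 0.02186² + 0.03279² = 0.00585 + 0.00107 + 0.62782 + 0.00191 + 0.00048 + 0.00107 = 0.63821.
So 1 − D = 0.36179, i.e. 0.362 to 3 decimal places.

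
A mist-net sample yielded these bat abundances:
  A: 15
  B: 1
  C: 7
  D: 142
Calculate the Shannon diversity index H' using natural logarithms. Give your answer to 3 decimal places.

0.512

Total N = 15+1+7+142 = 165, so the proportions are 0.09091, 0.00606, 0.04242, 0.86061 (working shown to 5 dp, full precision carried).
Each pᵢ ln pᵢ term: 0.09091×(-2.39790)=-0.21799, 0.00606×(-5.10595)=-0.03095, 0.04242×(-3.16004)=-0.13406, 0.86061×(-0.15012)=-0.12919.
Sum = -0.51219, so H' = 0.512.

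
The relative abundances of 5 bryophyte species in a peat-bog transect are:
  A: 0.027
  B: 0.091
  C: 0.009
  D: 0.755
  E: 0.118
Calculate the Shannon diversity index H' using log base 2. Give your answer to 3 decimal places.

1.186

Each pᵢ log₂ pᵢ term (working shown to 5 dp, full precision carried): 0.027×(-5.21090)=-0.14069, 0.091×(-3.45799)=-0.31468, 0.009×(-6.79586)=-0.06116, 0.755×(-0.40545)=-0.30612, 0.118×(-3.08314)=-0.36381.
Sum = -1.18646, so H' = 1.186.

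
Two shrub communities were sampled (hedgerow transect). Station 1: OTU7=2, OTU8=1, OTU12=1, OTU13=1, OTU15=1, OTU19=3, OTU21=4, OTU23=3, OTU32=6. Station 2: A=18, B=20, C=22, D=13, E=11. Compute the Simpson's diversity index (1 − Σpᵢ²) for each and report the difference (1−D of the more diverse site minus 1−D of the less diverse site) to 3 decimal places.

0.051

Station 1: N=22, proportions 0.09091, 0.04545, 0.04545, 0.04545, 0.04545, 0.13636, 0.18182, 0.13636, 0.27273, giving 1−D = 0.83884 (working shown to 5 dp, full precision carried).
Station 2: N=84, proportions 0.21429, 0.2381, 0.2619, 0.15476, 0.13095, giving 1−D = 0.78770.
Difference = |0.83884 − 0.78770| = 0.05114, i.e. 0.051 to 3 decimal places.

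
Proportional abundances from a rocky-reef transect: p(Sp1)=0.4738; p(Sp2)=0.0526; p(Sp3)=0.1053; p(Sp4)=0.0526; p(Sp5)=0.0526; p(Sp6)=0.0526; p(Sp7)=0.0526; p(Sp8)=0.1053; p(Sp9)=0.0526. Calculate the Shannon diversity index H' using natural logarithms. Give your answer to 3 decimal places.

1.757

Each pᵢ ln pᵢ term (working shown to 5 dp, full precision carried): 0.4738×(-0.74697)=-0.35391, 0.0526×(-2.94504)=-0.15491, 0.1053×(-2.25094)=-0.23702, 0.0526×(-2.94504)=-0.15491, 0.0526×(-2.94504)=-0.15491, 0.0526×(-2.94504)=-0.15491, 0.0526×(-2.94504)=-0.15491, 0.1053×(-2.25094)=-0.23702, 0.0526×(-2.94504)=-0.15491.
Sum = -1.75742, so H' = 1.757.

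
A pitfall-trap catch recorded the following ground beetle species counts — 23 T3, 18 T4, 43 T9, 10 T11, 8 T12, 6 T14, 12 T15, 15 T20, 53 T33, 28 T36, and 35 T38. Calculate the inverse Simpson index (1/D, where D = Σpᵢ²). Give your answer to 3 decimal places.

Total N = 23+18+43+10+8+6+12+15+53+28+35 = 251, so the proportions are 0.0916335, 0.0717131, 0.1713147, 0.0398406, 0.0318725, 0.0239044, 0.0478088, 0.059761, 0.2111554, 0.1115538, 0.1394422 (working shown to 7 dp, full precision carried).
D = 0.0916335² + 0.0717131² + 0.1713147² + 0.0398406² + 0.0318725² + 0.0239044² + 0.0478088² + 0.059761² + 0.2111554² + 0.1115538² + 0.1394422² = 0.0083967 + 0.0051428 + 0.0293487 + 0.0015873 + 0.0010159 + 0.0005714 + 0.0022857 + 0.0035714 + 0.0445866 + 0.0124442 + 0.0194441 = 0.1283948.
So 1/D = 7.78848, i.e. 7.788 to 3 decimal places.

7.788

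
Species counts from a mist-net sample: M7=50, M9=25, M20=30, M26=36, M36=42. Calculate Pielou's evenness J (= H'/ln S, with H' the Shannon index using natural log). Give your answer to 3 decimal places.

Total N = 50+25+30+36+42 = 183, so the proportions are 0.27322, 0.13661, 0.16393, 0.19672, 0.22951 (working shown to 5 dp, full precision carried).
H' = −Σ pᵢ ln pᵢ = −((-0.35450) + (-0.27194) + (-0.29644) + (-0.31986) + (-0.33779)) = 1.58054.
With S = 5 species, ln S = 1.60944, so J = 1.58054/1.60944 = 0.98204, i.e. 0.982 to 3 decimal places.

0.982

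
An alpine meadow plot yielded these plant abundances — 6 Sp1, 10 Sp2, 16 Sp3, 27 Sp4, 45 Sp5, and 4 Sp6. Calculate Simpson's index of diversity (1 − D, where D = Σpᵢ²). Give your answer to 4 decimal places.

0.7289

Total N = 6+10+16+27+45+4 = 108, so the proportions are 0.055556, 0.092593, 0.148148, 0.25, 0.416667, 0.037037 (working shown to 6 dp, full precision carried).
D = 0.055556² + 0.092593² + 0.148148² + 0.25² + 0.416667² + 0.037037² = 0.003086 + 0.008573 + 0.021948 + 0.062500 + 0.173611 + 0.001372 = 0.271091.
So 1 − D = 0.728909, i.e. 0.7289 to 4 decimal places.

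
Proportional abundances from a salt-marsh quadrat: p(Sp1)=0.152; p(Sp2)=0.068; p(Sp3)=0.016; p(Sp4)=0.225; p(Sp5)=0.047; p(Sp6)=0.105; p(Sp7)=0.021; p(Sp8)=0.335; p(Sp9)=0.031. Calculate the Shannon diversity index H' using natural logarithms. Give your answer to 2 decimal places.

Each pᵢ ln pᵢ term (working shown to 4 dp, full precision carried): 0.152×(-1.8839)=-0.2863, 0.068×(-2.6882)=-0.1828, 0.016×(-4.1352)=-0.0662, 0.225×(-1.4917)=-0.3356, 0.047×(-3.0576)=-0.1437, 0.105×(-2.2538)=-0.2366, 0.021×(-3.8632)=-0.0811, 0.335×(-1.0936)=-0.3664, 0.031×(-3.4738)=-0.1077.
Sum = -1.8065, so H' = 1.81.

1.81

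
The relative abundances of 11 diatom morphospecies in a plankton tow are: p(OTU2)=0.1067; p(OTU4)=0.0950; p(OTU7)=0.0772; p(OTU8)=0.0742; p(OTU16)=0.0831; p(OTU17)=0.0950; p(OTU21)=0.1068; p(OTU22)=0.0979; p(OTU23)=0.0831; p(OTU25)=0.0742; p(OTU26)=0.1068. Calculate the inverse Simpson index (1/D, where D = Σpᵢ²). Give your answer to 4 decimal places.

D = 0.1067² + 0.095² + 0.0772² + 0.0742² + 0.0831² + 0.095² + 0.1068² + 0.0979² + 0.0831² + 0.0742² + 0.1068² = 0.011384890 + 0.009025000 + 0.005959840 + 0.005505640 + 0.006905610 + 0.009025000 + 0.011406240 + 0.009584410 + 0.006905610 + 0.005505640 + 0.011406240 = 0.092614120 (working shown to 9 dp, full precision carried).
So 1/D = 10.797490, i.e. 10.7975 to 4 decimal places.

10.7975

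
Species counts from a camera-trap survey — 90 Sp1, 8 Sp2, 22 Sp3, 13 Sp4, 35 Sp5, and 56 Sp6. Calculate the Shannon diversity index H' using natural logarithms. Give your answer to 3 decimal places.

Total N = 90+8+22+13+35+56 = 224, so the proportions are 0.40179, 0.03571, 0.09821, 0.05804, 0.15625, 0.25 (working shown to 5 dp, full precision carried).
Each pᵢ ln pᵢ term: 0.40179×(-0.91184)=-0.36636, 0.03571×(-3.33220)=-0.11901, 0.09821×(-2.32060)=-0.22792, 0.05804×(-2.84670)=-0.16521, 0.15625×(-1.85630)=-0.29005, 0.25×(-1.38629)=-0.34657.
Sum = -1.51512, so H' = 1.515.

1.515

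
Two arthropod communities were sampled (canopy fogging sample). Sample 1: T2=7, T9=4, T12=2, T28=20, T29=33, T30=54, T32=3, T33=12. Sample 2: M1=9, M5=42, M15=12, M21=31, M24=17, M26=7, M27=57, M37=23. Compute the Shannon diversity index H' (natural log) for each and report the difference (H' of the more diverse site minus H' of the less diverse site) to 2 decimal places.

0.25

Sample 1: N=135, proportions 0.0519, 0.0296, 0.0148, 0.1481, 0.2444, 0.4, 0.0222, 0.0889, giving H' = 1.6136 (working shown to 4 dp, full precision carried).
Sample 2: N=198, proportions 0.0455, 0.2121, 0.0606, 0.1566, 0.0859, 0.0354, 0.2879, 0.1162, giving H' = 1.8671.
Difference = |1.6136 − 1.8671| = 0.2535, i.e. 0.25 to 2 decimal places.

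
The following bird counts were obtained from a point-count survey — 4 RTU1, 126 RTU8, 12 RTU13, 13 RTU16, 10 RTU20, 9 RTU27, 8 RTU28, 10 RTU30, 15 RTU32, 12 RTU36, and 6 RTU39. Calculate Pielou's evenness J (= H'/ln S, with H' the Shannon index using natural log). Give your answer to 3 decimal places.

0.699

Total N = 4+126+12+13+10+9+8+10+15+12+6 = 225, so the proportions are 0.01778, 0.56, 0.05333, 0.05778, 0.04444, 0.04, 0.03556, 0.04444, 0.06667, 0.05333, 0.02667 (working shown to 5 dp, full precision carried).
H' = −Σ pᵢ ln pᵢ = −((-0.07164) + (-0.32470) + (-0.15633) + (-0.16473) + (-0.13838) + (-0.12876) + (-0.11864) + (-0.13838) + (-0.18054) + (-0.15633) + (-0.09665)) = 1.67507.
With S = 11 species, ln S = 2.39790, so J = 1.67507/2.39790 = 0.69856, i.e. 0.699 to 3 decimal places.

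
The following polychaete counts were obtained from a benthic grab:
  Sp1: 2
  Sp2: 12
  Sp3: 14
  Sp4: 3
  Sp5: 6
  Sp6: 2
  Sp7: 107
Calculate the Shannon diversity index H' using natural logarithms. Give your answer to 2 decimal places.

0.99

Total N = 2+12+14+3+6+2+107 = 146, so the proportions are 0.0137, 0.0822, 0.0959, 0.0205, 0.0411, 0.0137, 0.7329 (working shown to 4 dp, full precision carried).
Each pᵢ ln pᵢ term: 0.0137×(-4.2905)=-0.0588, 0.0822×(-2.4987)=-0.2054, 0.0959×(-2.3445)=-0.2248, 0.0205×(-3.8850)=-0.0798, 0.0411×(-3.1918)=-0.1312, 0.0137×(-4.2905)=-0.0588, 0.7329×(-0.3108)=-0.2278.
Sum = -0.9865, so H' = 0.99.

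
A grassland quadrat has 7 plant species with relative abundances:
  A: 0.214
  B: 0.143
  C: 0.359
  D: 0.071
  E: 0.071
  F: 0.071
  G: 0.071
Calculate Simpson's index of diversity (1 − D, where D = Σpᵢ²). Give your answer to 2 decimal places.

0.78

D = 0.214² + 0.143² + 0.359² + 0.071² + 0.071² + 0.071² + 0.071² = 0.0458 + 0.0204 + 0.1289 + 0.0050 + 0.0050 + 0.0050 + 0.0050 = 0.2153 (working shown to 4 dp, full precision carried).
So 1 − D = 0.7847, i.e. 0.78 to 2 decimal places.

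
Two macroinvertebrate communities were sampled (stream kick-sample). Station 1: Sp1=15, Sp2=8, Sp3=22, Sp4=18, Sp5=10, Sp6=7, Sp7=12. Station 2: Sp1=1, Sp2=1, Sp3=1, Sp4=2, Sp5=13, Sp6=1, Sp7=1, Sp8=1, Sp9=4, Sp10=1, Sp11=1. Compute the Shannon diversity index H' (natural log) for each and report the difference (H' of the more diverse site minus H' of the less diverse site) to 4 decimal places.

0.0682

Station 1: N=92, proportions 0.163043, 0.086957, 0.23913, 0.195652, 0.108696, 0.076087, 0.130435, giving H' = 1.872310 (working shown to 6 dp, full precision carried).
Station 2: N=27, proportions 0.037037, 0.037037, 0.037037, 0.074074, 0.481481, 0.037037, 0.037037, 0.037037, 0.148148, 0.037037, 0.037037, giving H' = 1.804140.
Difference = |1.872310 − 1.804140| = 0.068170, i.e. 0.0682 to 4 decimal places.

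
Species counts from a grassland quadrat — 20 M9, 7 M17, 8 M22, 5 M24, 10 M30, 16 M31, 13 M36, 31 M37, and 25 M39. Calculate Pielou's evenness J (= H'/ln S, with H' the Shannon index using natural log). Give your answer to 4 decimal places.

0.9316

Total N = 20+7+8+5+10+16+13+31+25 = 135, so the proportions are 0.148148, 0.051852, 0.059259, 0.037037, 0.074074, 0.118519, 0.096296, 0.22963, 0.185185 (working shown to 6 dp, full precision carried).
H' = −Σ pᵢ ln pᵢ = −((-0.282895) + (-0.153449) + (-0.167457) + (-0.122068) + (-0.192792) + (-0.252763) + (-0.225365) + (-0.337851) + (-0.312296)) = 2.046935.
With S = 9 species, ln S = 2.197225, so J = 2.046935/2.197225 = 0.931600, i.e. 0.9316 to 4 decimal places.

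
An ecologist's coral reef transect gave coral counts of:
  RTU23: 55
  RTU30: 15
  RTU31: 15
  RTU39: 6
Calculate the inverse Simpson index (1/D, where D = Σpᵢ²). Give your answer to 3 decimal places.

2.359

Total N = 55+15+15+6 = 91, so the proportions are 0.604396, 0.164835, 0.164835, 0.065934 (working shown to 6 dp, full precision carried).
D = 0.604396² + 0.164835² + 0.164835² + 0.065934² = 0.365294 + 0.027171 + 0.027171 + 0.004347 = 0.423983.
So 1/D = 2.35859, i.e. 2.359 to 3 decimal places.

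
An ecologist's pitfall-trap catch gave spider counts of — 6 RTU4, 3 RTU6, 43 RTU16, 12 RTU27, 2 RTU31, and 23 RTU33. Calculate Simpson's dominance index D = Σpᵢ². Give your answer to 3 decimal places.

0.325

Total N = 6+3+43+12+2+23 = 89, so the proportions are 0.06742, 0.03371, 0.48315, 0.13483, 0.02247, 0.25843 (working shown to 5 dp, full precision carried).
D = 0.06742² + 0.03371² + 0.48315² + 0.13483² + 0.02247² + 0.25843² = 0.00454 + 0.00114 + 0.23343 + 0.01818 + 0.00050 + 0.06678 = 0.32458.
To 3 decimal places, D = 0.325.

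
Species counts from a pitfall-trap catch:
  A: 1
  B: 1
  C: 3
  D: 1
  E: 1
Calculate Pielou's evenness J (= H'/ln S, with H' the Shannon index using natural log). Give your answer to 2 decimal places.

Total N = 1+1+3+1+1 = 7, so the proportions are 0.1429, 0.1429, 0.4286, 0.1429, 0.1429 (working shown to 4 dp, full precision carried).
H' = −Σ pᵢ ln pᵢ = −((-0.2780) + (-0.2780) + (-0.3631) + (-0.2780) + (-0.2780)) = 1.4751.
With S = 5 species, ln S = 1.6094, so J = 1.4751/1.6094 = 0.9165, i.e. 0.92 to 2 decimal places.

0.92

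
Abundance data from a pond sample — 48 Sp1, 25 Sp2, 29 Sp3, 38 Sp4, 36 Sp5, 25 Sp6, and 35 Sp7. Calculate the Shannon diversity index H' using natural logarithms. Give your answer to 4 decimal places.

Total N = 48+25+29+38+36+25+35 = 236, so the proportions are 0.20339, 0.105932, 0.122881, 0.161017, 0.152542, 0.105932, 0.148305 (working shown to 6 dp, full precision carried).
Each pᵢ ln pᵢ term: 0.20339×(-1.592631)=-0.323925, 0.105932×(-2.244956)=-0.237813, 0.122881×(-2.096536)=-0.257625, 0.161017×(-1.826246)=-0.294057, 0.152542×(-1.880313)=-0.286827, 0.105932×(-2.244956)=-0.237813, 0.148305×(-1.908484)=-0.283038.
Sum = -1.921098, so H' = 1.9211.

1.9211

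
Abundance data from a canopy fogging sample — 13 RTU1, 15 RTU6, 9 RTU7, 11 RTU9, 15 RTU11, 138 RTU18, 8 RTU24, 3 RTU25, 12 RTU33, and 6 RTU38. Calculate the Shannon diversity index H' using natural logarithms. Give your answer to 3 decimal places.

Total N = 13+15+9+11+15+138+8+3+12+6 = 230, so the proportions are 0.05652, 0.06522, 0.03913, 0.04783, 0.06522, 0.6, 0.03478, 0.01304, 0.05217, 0.02609 (working shown to 5 dp, full precision carried).
Each pᵢ ln pᵢ term: 0.05652×(-2.87313)=-0.16239, 0.06522×(-2.73003)=-0.17805, 0.03913×(-3.24085)=-0.12682, 0.04783×(-3.04018)=-0.14540, 0.06522×(-2.73003)=-0.17805, 0.6×(-0.51083)=-0.30650, 0.03478×(-3.35864)=-0.11682, 0.01304×(-4.33947)=-0.05660, 0.05217×(-2.95317)=-0.15408, 0.02609×(-3.64632)=-0.09512.
Sum = -1.51982, so H' = 1.520.

1.520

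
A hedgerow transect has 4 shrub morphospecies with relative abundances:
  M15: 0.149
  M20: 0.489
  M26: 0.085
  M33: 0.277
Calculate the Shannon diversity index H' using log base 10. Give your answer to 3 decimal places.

Each pᵢ log₁₀ pᵢ term (working shown to 5 dp, full precision carried): 0.149×(-0.82681)=-0.12320, 0.489×(-0.31069)=-0.15193, 0.085×(-1.07058)=-0.09100, 0.277×(-0.55752)=-0.15443.
Sum = -0.52056, so H' = 0.521.

0.521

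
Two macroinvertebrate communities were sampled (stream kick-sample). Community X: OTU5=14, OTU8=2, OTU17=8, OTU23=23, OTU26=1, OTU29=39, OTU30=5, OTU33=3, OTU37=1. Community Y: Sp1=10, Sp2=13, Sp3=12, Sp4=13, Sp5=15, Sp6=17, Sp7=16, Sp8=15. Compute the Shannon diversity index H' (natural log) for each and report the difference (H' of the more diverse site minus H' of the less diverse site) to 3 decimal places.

Community X: N=96, proportions 0.14583, 0.02083, 0.08333, 0.23958, 0.01042, 0.40625, 0.05208, 0.03125, 0.01042, giving H' = 1.63407 (working shown to 5 dp, full precision carried).
Community Y: N=111, proportions 0.09009, 0.11712, 0.10811, 0.11712, 0.13514, 0.15315, 0.14414, 0.13514, giving H' = 2.06718.
Difference = |1.63407 − 2.06718| = 0.43311, i.e. 0.433 to 3 decimal places.

0.433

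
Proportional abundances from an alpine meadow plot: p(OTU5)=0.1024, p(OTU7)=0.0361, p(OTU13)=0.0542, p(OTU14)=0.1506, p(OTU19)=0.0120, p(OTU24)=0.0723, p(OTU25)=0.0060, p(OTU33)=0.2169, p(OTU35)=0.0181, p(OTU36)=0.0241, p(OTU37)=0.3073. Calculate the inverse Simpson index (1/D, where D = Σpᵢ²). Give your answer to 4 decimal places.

D = 0.1024² + 0.0361² + 0.0542² + 0.1506² + 0.012² + 0.0723² + 0.006² + 0.2169² + 0.0181² + 0.0241² + 0.3073² = 0.01048576 + 0.00130321 + 0.00293764 + 0.02268036 + 0.00014400 + 0.00522729 + 0.00003600 + 0.04704561 + 0.00032761 + 0.00058081 + 0.09443329 = 0.18520158 (working shown to 8 dp, full precision carried).
So 1/D = 5.399522, i.e. 5.3995 to 4 decimal places.

5.3995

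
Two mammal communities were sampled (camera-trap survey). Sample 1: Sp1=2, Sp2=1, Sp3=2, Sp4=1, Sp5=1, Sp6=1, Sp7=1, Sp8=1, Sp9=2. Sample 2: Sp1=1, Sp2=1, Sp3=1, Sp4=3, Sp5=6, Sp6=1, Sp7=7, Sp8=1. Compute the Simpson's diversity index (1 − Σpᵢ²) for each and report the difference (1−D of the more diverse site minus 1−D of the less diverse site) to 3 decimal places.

0.099

Sample 1: N=12, proportions 0.16667, 0.08333, 0.16667, 0.08333, 0.08333, 0.08333, 0.08333, 0.08333, 0.16667, giving 1−D = 0.87500 (working shown to 5 dp, full precision carried).
Sample 2: N=21, proportions 0.04762, 0.04762, 0.04762, 0.14286, 0.28571, 0.04762, 0.33333, 0.04762, giving 1−D = 0.77551.
Difference = |0.87500 − 0.77551| = 0.09949, i.e. 0.099 to 3 decimal places.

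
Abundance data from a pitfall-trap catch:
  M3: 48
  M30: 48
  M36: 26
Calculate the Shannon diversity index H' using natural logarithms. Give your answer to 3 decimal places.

Total N = 48+48+26 = 122, so the proportions are 0.39344, 0.39344, 0.21311 (working shown to 5 dp, full precision carried).
Each pᵢ ln pᵢ term: 0.39344×(-0.93282)=-0.36701, 0.39344×(-0.93282)=-0.36701, 0.21311×(-1.54592)=-0.32946.
Sum = -1.06348, so H' = 1.063.

1.063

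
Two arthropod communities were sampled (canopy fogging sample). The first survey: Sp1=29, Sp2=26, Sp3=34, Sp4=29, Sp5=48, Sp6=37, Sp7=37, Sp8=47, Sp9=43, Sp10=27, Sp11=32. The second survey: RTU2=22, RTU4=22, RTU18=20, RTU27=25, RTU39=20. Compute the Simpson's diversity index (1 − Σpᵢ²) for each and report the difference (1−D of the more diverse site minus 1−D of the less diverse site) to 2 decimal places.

The first survey: N=389, proportions 0.0746, 0.0668, 0.0874, 0.0746, 0.1234, 0.0951, 0.0951, 0.1208, 0.1105, 0.0694, 0.0823, giving 1−D = 0.9051 (working shown to 4 dp, full precision carried).
The second survey: N=109, proportions 0.2018, 0.2018, 0.1835, 0.2294, 0.1835, giving 1−D = 0.7986.
Difference = |0.9051 − 0.7986| = 0.1065, i.e. 0.11 to 2 decimal places.

0.11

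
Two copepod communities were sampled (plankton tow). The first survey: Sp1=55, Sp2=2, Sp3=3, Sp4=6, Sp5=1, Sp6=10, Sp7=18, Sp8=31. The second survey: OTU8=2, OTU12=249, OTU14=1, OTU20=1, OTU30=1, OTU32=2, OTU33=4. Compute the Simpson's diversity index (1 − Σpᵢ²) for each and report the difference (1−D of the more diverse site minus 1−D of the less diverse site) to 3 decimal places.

0.637

The first survey: N=126, proportions 0.436508, 0.015873, 0.02381, 0.047619, 0.007937, 0.079365, 0.142857, 0.246032, giving 1−D = 0.719073 (working shown to 6 dp, full precision carried).
The second survey: N=260, proportions 0.007692, 0.957692, 0.003846, 0.003846, 0.003846, 0.007692, 0.015385, giving 1−D = 0.082426.
Difference = |0.719073 − 0.082426| = 0.636647, i.e. 0.637 to 3 decimal places.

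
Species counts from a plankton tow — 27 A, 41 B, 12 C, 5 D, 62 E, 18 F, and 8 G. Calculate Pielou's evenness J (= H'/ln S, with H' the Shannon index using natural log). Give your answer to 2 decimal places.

0.86

Total N = 27+41+12+5+62+18+8 = 173, so the proportions are 0.1561, 0.237, 0.0694, 0.0289, 0.3584, 0.104, 0.0462 (working shown to 4 dp, full precision carried).
H' = −Σ pᵢ ln pᵢ = −((-0.2899) + (-0.3412) + (-0.1851) + (-0.1024) + (-0.3678) + (-0.2354) + (-0.1421)) = 1.6640.
With S = 7 species, ln S = 1.9459, so J = 1.6640/1.9459 = 0.8551, i.e. 0.86 to 2 decimal places.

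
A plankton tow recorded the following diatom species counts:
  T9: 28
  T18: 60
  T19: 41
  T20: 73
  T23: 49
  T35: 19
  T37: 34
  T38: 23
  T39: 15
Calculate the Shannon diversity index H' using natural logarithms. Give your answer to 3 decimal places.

Total N = 28+60+41+73+49+19+34+23+15 = 342, so the proportions are 0.08187, 0.17544, 0.11988, 0.21345, 0.14327, 0.05556, 0.09942, 0.06725, 0.04386 (working shown to 5 dp, full precision carried).
Each pᵢ ln pᵢ term: 0.08187×(-2.50261)=-0.20489, 0.17544×(-1.74047)=-0.30534, 0.11988×(-2.12124)=-0.25430, 0.21345×(-1.54435)=-0.32964, 0.14327×(-1.94299)=-0.27838, 0.05556×(-2.89037)=-0.16058, 0.09942×(-2.30845)=-0.22950, 0.06725×(-2.69932)=-0.18153, 0.04386×(-3.12676)=-0.13714.
Sum = -2.08130, so H' = 2.081.

2.081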